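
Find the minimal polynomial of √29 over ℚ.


√29 satisfies x² - 29 = 0, irreducible over ℚ since 29 is squarefree

Minimal polynomial: x² - 29


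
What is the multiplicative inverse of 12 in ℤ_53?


Use the extended Euclidean algorithm to write 1 = 12·s + 53·t; then s mod 53 is the inverse.
Euclidean algorithm:
  12 = 0·53 + 12
  53 = 4·12 + 5
  12 = 2·5 + 2
  5 = 2·2 + 1
  2 = 2·1 + 0
gcd(12,53) = 1
Back-substitution gives: 12·(-22) + 53·(5) = 1
So 12⁻¹ ≡ -22 ≡ 31 (mod 53)
Check: 12 × 31 = 372 ≡ 1 (mod 53) ✓

12⁻¹ ≡ 31 (mod 53)


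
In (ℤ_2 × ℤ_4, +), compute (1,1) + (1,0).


Operation: componentwise addition mod (2, 4)
(1,1) + (1,0) = ((a₁+b₁) mod 2, (a₂+b₂) mod 4) with a = (1,1), b = (1,0)

(1,1) + (1,0) = (0,1)


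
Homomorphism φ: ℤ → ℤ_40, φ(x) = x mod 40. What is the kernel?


Kernel = preimage of identity
ker(φ) = {x ∈ ℤ : x ≡ 0 (mod 40)} = 40ℤ = {0, ±40, ±80, ...}

ker(φ) = 40ℤ


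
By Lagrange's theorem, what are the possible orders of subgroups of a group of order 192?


Lagrange's theorem: |H| divides |G|
|G| = 192
Divisors of 192: 1, 2, 3, 4, 6, 8, 12, 16, 24, 32, 48, 64, 96, 192

Possible subgroup orders: {1, 2, 3, 4, 6, 8, 12, 16, 24, 32, 48, 64, 96, 192}


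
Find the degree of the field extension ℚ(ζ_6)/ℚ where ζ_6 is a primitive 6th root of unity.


[ℚ(ζ_n):ℚ] = deg Φ_n(x) = φ(n). Here φ(6) = 2

[ℚ(ζ_6)/ℚ where ζ_6 is a primitive 6th root of unity] = 2


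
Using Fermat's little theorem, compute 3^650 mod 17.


Fermat's little theorem: if p is prime and gcd(a,p)=1, then a^(p-1) ≡ 1 (mod p)
p = 17 is prime, gcd(3,17) = 1
Reduce exponent: 650 mod 16 = 10
So 3^650 ≡ 3^10 (mod 17)
3^10 mod 17 = 8

3^650 ≡ 8 (mod 17)


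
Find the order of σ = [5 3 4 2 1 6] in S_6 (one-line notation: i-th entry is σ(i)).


Cycle decomposition: (1 5) (2 3 4)
Cycle lengths: 2, 3
Order = lcm(2, 3) = 6

ord(σ) = 6


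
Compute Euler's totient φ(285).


Factor n: 285 = 3 × 5 × 19
φ(n) = n · ∏(1 - 1/p) over distinct primes p | n
φ(285) = 285 · (1 - 1/3) · (1 - 1/5) · (1 - 1/19) = 144

φ(285) = 144


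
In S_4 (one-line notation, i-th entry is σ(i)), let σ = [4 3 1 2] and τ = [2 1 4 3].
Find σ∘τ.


σ∘τ: apply τ first, then σ
1 →τ 2 →σ 3
2 →τ 1 →σ 4
3 →τ 4 →σ 2
4 →τ 3 →σ 1

σ∘τ = [3 4 2 1]


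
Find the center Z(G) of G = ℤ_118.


Z(G) = {g ∈ G | gx = xg for all x ∈ G}
ℤ_118 is abelian, so Z(G) = G

Z(ℤ_118) = ℤ_118


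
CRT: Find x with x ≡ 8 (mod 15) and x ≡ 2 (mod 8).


m₁ = 15, m₂ = 8, gcd = 1, so CRT applies. M = m₁·m₂ = 120
Let M₁ = M/m₁ = 8, M₂ = M/m₂ = 15
Find y₁ ≡ M₁⁻¹ (mod m₁): 8⁻¹ ≡ 2 (mod 15)
Find y₂ ≡ M₂⁻¹ (mod m₂): 15⁻¹ ≡ 7 (mod 8)
x = a₁·M₁·y₁ + a₂·M₂·y₂ = 8·8·2 + 2·15·7 = 338
Reduce mod 120: x ≡ 98
Check: 98 mod 15 = 8 ✓, 98 mod 8 = 2 ✓

x ≡ 98 (mod 120)


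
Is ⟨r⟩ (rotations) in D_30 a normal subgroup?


H = ⟨r⟩ (rotations) in D_30
The rotation subgroup ⟨r⟩ has index 2 in D_30, so it is normal

Yes, normal subgroup


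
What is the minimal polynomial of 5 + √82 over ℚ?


Let α = 5 + √82. Then α - 5 = √82, so (α - 5)² = 82, giving α² - 10α - 57 = 0. Degree 2 and α ∉ ℚ, so this is the minimal polynomial.

Minimal polynomial: x² - 10x - 57


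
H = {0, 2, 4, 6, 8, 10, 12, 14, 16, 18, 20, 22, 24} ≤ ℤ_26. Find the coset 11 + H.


11 + H = {11 + h (mod 26) : h ∈ H}
11+0=11, 11+2=13, 11+4=15, 11+6=17, 11+8=19, 11+10=21, 11+12=23, 11+14=25, 11+16=1, 11+18=3, 11+20=5, 11+22=7, 11+24=9
11 + H = {1, 3, 5, 7, 9, 11, 13, 15, 17, 19, 21, 23, 25} = 1 + H

11 + H = {1, 3, 5, 7, 9, 11, 13, 15, 17, 19, 21, 23, 25}


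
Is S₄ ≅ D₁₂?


Comparing S₄ and D₁₂:
S₄ has trivial center; D₁₂ has center {e, r⁶}

No, S₄ ≇ D₁₂


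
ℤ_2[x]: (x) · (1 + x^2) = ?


Expand and collect like terms; reduce coefficients mod 2:
x^0: 0·1 = 0 ≡ 0 (mod 2)
x^1: 0·0 + 1·1 = 1 ≡ 1 (mod 2)
x^2: 0·1 + 1·0 = 0 ≡ 0 (mod 2)
x^3: 1·1 = 1 ≡ 1 (mod 2)
Result: x + x^3

f · g = x + x^3


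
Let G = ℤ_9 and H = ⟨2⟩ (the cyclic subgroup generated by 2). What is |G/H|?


|⟨2⟩| = n / gcd(2, 9) = 9 / 1 = 9
H is normal (ℤ_9 is abelian).
|G/H| = |G| / |H| = 9 / 9 = 1

|G/H| = 1


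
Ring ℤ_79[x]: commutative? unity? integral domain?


ℤ_79 is a field (n prime), so ℤ_79[x] is a commutative integral domain with unity
Commutative: Yes
Integral domain: Yes
Has unity: Yes

ℤ_79[x]: Commutative=Yes, Unity=Yes


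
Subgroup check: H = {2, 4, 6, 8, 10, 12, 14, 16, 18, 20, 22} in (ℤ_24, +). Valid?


Subgroup test for H = {2, 4, 6, 8, 10, 12, 14, 16, 18, 20, 22} in (ℤ_24, +):
(1) 0 ∈ H? No
(2) Closure: for all a,b ∈ H, (a+b) mod 24 ∈ H? No  [counterexample: 2 + 22 = 0 ∉ H]
(3) Inverses: for all a ∈ H, -a mod 24 ∈ H? Yes

No, H is not a subgroup of ℤ_24


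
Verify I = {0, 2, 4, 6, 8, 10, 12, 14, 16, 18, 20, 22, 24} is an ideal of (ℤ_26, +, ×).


Check ideal conditions for I = {0, 2, 4, 6, 8, 10, 12, 14, 16, 18, 20, 22, 24} in ℤ_26:
(1) I is an additive subgroup? Yes
(2) For r ∈ ℤ_26 and a ∈ I: r·a ∈ I? Yes

Yes, I is an ideal of ℤ_26


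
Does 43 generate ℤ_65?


g generates ℤ_n iff gcd(g, n) = 1
gcd(43, 65) = 1
Since gcd = 1, 43 is a generator.

Yes, 43 generates ℤ_65


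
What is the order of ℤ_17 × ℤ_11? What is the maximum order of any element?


|ℤ_17 × ℤ_11| = 17 × 11 = 187
Max element order = lcm(17,11) = 187
Cyclic? Yes (gcd=1)

|ℤ_17×ℤ_11| = 187, max element order = 187


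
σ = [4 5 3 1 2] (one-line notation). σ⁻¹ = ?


To find σ⁻¹, swap domain and range:
σ(1) = 4 → σ⁻¹(4) = 1
σ(2) = 5 → σ⁻¹(5) = 2
σ(3) = 3 → σ⁻¹(3) = 3
σ(4) = 1 → σ⁻¹(1) = 4
σ(5) = 2 → σ⁻¹(2) = 5

σ⁻¹ = [4 5 3 1 2]


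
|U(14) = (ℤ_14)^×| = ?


U(n) is the group of units mod n; |U(n)| = φ(n)
|U(14)| = φ(14) = 6

|U(14) = (ℤ_14)^×| = 6


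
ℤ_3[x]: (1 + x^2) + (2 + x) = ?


Add coefficients mod 3:
x^0: 1 + 2 = 0 (mod 3)
x^1: 0 + 1 = 1 (mod 3)
x^2: 1 + 0 = 1 (mod 3)
Result: x + x^2

f + g = x + x^2


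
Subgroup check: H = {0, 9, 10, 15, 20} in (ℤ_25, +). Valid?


Subgroup test for H = {0, 9, 10, 15, 20} in (ℤ_25, +):
(1) 0 ∈ H? Yes
(2) Closure: for all a,b ∈ H, (a+b) mod 25 ∈ H? No  [counterexample: 9 + 9 = 18 ∉ H]
(3) Inverses: for all a ∈ H, -a mod 25 ∈ H? No

No, H is not a subgroup of ℤ_25


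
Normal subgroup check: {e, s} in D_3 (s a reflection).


H = {e, s} in D_3 (s a reflection)
r·s·r⁻¹ = sr⁻² ≠ s for n ≥ 3, so {e, s} is not closed under conjugation

No, not a normal subgroup


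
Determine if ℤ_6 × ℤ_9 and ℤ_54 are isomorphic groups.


Comparing ℤ_6 × ℤ_9 and ℤ_54:
gcd(6,9) = 3 ≠ 1. Max element order in ℤ_6×ℤ_9 is lcm(6,9) = 18 < 54, so it has no element of order 54

No, ℤ_6 × ℤ_9 ≇ ℤ_54


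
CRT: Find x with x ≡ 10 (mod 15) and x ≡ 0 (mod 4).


m₁ = 15, m₂ = 4, gcd = 1, so CRT applies. M = m₁·m₂ = 60
Let M₁ = M/m₁ = 4, M₂ = M/m₂ = 15
Find y₁ ≡ M₁⁻¹ (mod m₁): 4⁻¹ ≡ 4 (mod 15)
Find y₂ ≡ M₂⁻¹ (mod m₂): 15⁻¹ ≡ 3 (mod 4)
x = a₁·M₁·y₁ + a₂·M₂·y₂ = 10·4·4 + 0·15·3 = 160
Reduce mod 60: x ≡ 40
Check: 40 mod 15 = 10 ✓, 40 mod 4 = 0 ✓

x ≡ 40 (mod 60)


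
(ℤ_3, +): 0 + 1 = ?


Operation: addition mod 3
0 + 1 = (a + b) mod 3 with a = 0, b = 1

0 + 1 = 1


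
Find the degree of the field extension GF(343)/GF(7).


GF(343) = GF(7^3), so the extension degree is 3

[GF(343)/GF(7)] = 3


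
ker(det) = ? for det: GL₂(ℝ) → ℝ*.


Kernel = preimage of identity
ker(det) = {A | det(A) = 1} = SL₂(ℝ)

ker(det) = SL₂(ℝ)


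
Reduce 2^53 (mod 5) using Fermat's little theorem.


Fermat's little theorem: if p is prime and gcd(a,p)=1, then a^(p-1) ≡ 1 (mod p)
p = 5 is prime, gcd(2,5) = 1
Reduce exponent: 53 mod 4 = 1
So 2^53 ≡ 2^1 (mod 5)
2^1 mod 5 = 2

2^53 ≡ 2 (mod 5)


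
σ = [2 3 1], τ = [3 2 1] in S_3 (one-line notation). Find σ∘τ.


σ∘τ: apply τ first, then σ
1 →τ 3 →σ 1
2 →τ 2 →σ 3
3 →τ 1 →σ 2

σ∘τ = [1 3 2]


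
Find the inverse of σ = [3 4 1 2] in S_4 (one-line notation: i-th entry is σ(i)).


To find σ⁻¹, swap domain and range:
σ(1) = 3 → σ⁻¹(3) = 1
σ(2) = 4 → σ⁻¹(4) = 2
σ(3) = 1 → σ⁻¹(1) = 3
σ(4) = 2 → σ⁻¹(2) = 4

σ⁻¹ = [3 4 1 2]


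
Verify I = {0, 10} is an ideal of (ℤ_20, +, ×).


Check ideal conditions for I = {0, 10} in ℤ_20:
(1) I is an additive subgroup? Yes
(2) For r ∈ ℤ_20 and a ∈ I: r·a ∈ I? Yes

Yes, I is an ideal of ℤ_20


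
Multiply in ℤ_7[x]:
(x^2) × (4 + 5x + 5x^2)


Expand and collect like terms; reduce coefficients mod 7:
x^0: 0·4 = 0 ≡ 0 (mod 7)
x^1: 0·5 + 0·4 = 0 ≡ 0 (mod 7)
x^2: 0·5 + 0·5 + 1·4 = 4 ≡ 4 (mod 7)
x^3: 0·5 + 1·5 = 5 ≡ 5 (mod 7)
x^4: 1·5 = 5 ≡ 5 (mod 7)
Result: 4x^2 + 5x^3 + 5x^4

f · g = 4x^2 + 5x^3 + 5x^4


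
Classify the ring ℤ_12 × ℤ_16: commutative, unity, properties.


Direct product ring; commutative with unity (1,1); but (1,0)·(0,1) = (0,0) gives zero divisors, so not an integral domain
Commutative: Yes
Integral domain: No
Has unity: Yes

ℤ_12 × ℤ_16: Commutative=Yes, Unity=Yes


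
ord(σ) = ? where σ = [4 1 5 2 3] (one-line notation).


Cycle decomposition: (1 4 2) (3 5)
Cycle lengths: 3, 2
Order = lcm(3, 2) = 6

ord(σ) = 6


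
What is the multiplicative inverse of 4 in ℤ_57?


Use the extended Euclidean algorithm to write 1 = 4·s + 57·t; then s mod 57 is the inverse.
Euclidean algorithm:
  4 = 0·57 + 4
  57 = 14·4 + 1
  4 = 4·1 + 0
gcd(4,57) = 1
Back-substitution gives: 4·(-14) + 57·(1) = 1
So 4⁻¹ ≡ -14 ≡ 43 (mod 57)
Check: 4 × 43 = 172 ≡ 1 (mod 57) ✓

4⁻¹ ≡ 43 (mod 57)


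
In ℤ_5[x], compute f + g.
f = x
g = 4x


Add coefficients mod 5:
x^0: 0 + 0 = 0 (mod 5)
x^1: 1 + 4 = 0 (mod 5)
Result: 0

f + g = 0


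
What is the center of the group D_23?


Z(G) = {g ∈ G | gx = xg for all x ∈ G}
For odd n, Z(D_n) = {e}: no nontrivial rotation commutes with all reflections

Z(D_23) = {e}


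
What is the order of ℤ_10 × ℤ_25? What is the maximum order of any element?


|ℤ_10 × ℤ_25| = 10 × 25 = 250
Max element order = lcm(10,25) = 50
Cyclic? No (gcd=5)

|ℤ_10×ℤ_25| = 250, max element order = 50


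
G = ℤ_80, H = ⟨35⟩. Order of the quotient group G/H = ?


|⟨35⟩| = n / gcd(35, 80) = 80 / 5 = 16
H is normal (ℤ_80 is abelian).
|G/H| = |G| / |H| = 80 / 16 = 5

|G/H| = 5


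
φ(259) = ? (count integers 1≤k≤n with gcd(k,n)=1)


Factor n: 259 = 7 × 37
φ(n) = n · ∏(1 - 1/p) over distinct primes p | n
φ(259) = 259 · (1 - 1/7) · (1 - 1/37) = 216

φ(259) = 216


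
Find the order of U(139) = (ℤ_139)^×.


U(n) is the group of units mod n; |U(n)| = φ(n)
|U(139)| = φ(139) = 138

|U(139) = (ℤ_139)^×| = 138


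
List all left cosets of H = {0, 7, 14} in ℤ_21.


H = {0, 7, 14}, |H| = 3
Number of cosets = |G|/|H| = 21/3 = 7
0 + H = {0, 7, 14}
1 + H = {1, 8, 15}
2 + H = {2, 9, 16}
3 + H = {3, 10, 17}
4 + H = {4, 11, 18}
5 + H = {5, 12, 19}
6 + H = {6, 13, 20}

Cosets: 0+H={0,7,14}; 1+H={1,8,15}; 2+H={2,9,16}; 3+H={3,10,17}; 4+H={4,11,18}; 5+H={5,12,19}; 6+H={6,13,20}


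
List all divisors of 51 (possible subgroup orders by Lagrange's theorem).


Lagrange's theorem: |H| divides |G|
|G| = 51
Divisors of 51: 1, 3, 17, 51

Possible subgroup orders: {1, 3, 17, 51}


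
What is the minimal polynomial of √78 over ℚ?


√78 satisfies x² - 78 = 0, irreducible over ℚ since 78 is squarefree

Minimal polynomial: x² - 78


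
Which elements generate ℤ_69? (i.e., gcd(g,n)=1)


g generates ℤ_n iff gcd(g,n) = 1
Prime factors of 69: 3, 23
Generators are g ∈ {1,...,68} not divisible by any of these primes.
Generators: {1, 2, 4, 5, 7, 8, 10, 11, 13, 14, 16, 17, 19, 20, 22, 25, 26, 28, 29, 31, 32, 34, 35, 37, 38, 40, 41, 43, 44, 47, 49, 50, 52, 53, 55, 56, 58, 59, 61, 62, 64, 65, 67, 68}
Number of generators = φ(69) = 44

Generators of ℤ_69 = {1, 2, 4, 5, 7, 8, 10, 11, 13, 14, 16, 17, 19, 20, 22, 25, 26, 28, 29, 31, 32, 34, 35, 37, 38, 40, 41, 43, 44, 47, 49, 50, 52, 53, 55, 56, 58, 59, 61, 62, 64, 65, 67, 68}


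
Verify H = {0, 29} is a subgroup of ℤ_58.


Subgroup test for H = {0, 29} in (ℤ_58, +):
(1) 0 ∈ H? Yes
(2) Closure: for all a,b ∈ H, (a+b) mod 58 ∈ H? Yes
(3) Inverses: for all a ∈ H, -a mod 58 ∈ H? Yes

Yes, H is a subgroup of ℤ_58


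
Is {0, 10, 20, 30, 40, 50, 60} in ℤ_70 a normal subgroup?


H = {0, 10, 20, 30, 40, 50, 60} in ℤ_70
ℤ_70 is abelian; every subgroup of an abelian group is normal

Yes, normal subgroup


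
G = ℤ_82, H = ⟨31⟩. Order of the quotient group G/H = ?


|⟨31⟩| = n / gcd(31, 82) = 82 / 1 = 82
H is normal (ℤ_82 is abelian).
|G/H| = |G| / |H| = 82 / 82 = 1

|G/H| = 1


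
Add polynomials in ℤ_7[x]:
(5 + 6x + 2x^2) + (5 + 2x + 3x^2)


Add coefficients mod 7:
x^0: 5 + 5 = 3 (mod 7)
x^1: 6 + 2 = 1 (mod 7)
x^2: 2 + 3 = 5 (mod 7)
Result: 3 + x + 5x^2

f + g = 3 + x + 5x^2


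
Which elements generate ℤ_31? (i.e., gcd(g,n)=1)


g generates ℤ_n iff gcd(g,n) = 1
Prime factors of 31: 31
Generators are g ∈ {1,...,30} not divisible by any of these primes.
Generators: {1, 2, 3, 4, 5, 6, 7, 8, 9, 10, 11, 12, 13, 14, 15, 16, 17, 18, 19, 20, 21, 22, 23, 24, 25, 26, 27, 28, 29, 30}
Number of generators = φ(31) = 30

Generators of ℤ_31 = {1, 2, 3, 4, 5, 6, 7, 8, 9, 10, 11, 12, 13, 14, 15, 16, 17, 18, 19, 20, 21, 22, 23, 24, 25, 26, 27, 28, 29, 30}


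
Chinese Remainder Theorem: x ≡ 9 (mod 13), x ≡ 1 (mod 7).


m₁ = 13, m₂ = 7, gcd = 1, so CRT applies. M = m₁·m₂ = 91
Let M₁ = M/m₁ = 7, M₂ = M/m₂ = 13
Find y₁ ≡ M₁⁻¹ (mod m₁): 7⁻¹ ≡ 2 (mod 13)
Find y₂ ≡ M₂⁻¹ (mod m₂): 13⁻¹ ≡ 6 (mod 7)
x = a₁·M₁·y₁ + a₂·M₂·y₂ = 9·7·2 + 1·13·6 = 204
Reduce mod 91: x ≡ 22
Check: 22 mod 13 = 9 ✓, 22 mod 7 = 1 ✓

x ≡ 22 (mod 91)


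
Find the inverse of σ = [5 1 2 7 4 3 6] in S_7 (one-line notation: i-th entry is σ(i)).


To find σ⁻¹, swap domain and range:
σ(1) = 5 → σ⁻¹(5) = 1
σ(2) = 1 → σ⁻¹(1) = 2
σ(3) = 2 → σ⁻¹(2) = 3
σ(4) = 7 → σ⁻¹(7) = 4
σ(5) = 4 → σ⁻¹(4) = 5
σ(6) = 3 → σ⁻¹(3) = 6
σ(7) = 6 → σ⁻¹(6) = 7

σ⁻¹ = [2 3 6 5 1 7 4]


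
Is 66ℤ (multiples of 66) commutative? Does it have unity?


66ℤ is a commutative ring under +,× but has no multiplicative identity (1 ∉ 66ℤ); it has no zero divisors, but without unity it is not an integral domain
Commutative: Yes
Integral domain: No
Has unity: No

66ℤ (multiples of 66): Commutative=Yes, Unity=No


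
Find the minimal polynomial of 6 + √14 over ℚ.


Let α = 6 + √14. Then α - 6 = √14, so (α - 6)² = 14, giving α² - 12α + 22 = 0. Degree 2 and α ∉ ℚ, so this is the minimal polynomial.

Minimal polynomial: x² - 12x + 22


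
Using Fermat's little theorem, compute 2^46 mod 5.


Fermat's little theorem: if p is prime and gcd(a,p)=1, then a^(p-1) ≡ 1 (mod p)
p = 5 is prime, gcd(2,5) = 1
Reduce exponent: 46 mod 4 = 2
So 2^46 ≡ 2^2 (mod 5)
2^2 mod 5 = 4

2^46 ≡ 4 (mod 5)


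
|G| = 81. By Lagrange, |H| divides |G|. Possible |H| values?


Lagrange's theorem: |H| divides |G|
|G| = 81
Divisors of 81: 1, 3, 9, 27, 81

Possible subgroup orders: {1, 3, 9, 27, 81}


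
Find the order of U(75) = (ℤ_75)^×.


U(n) is the group of units mod n; |U(n)| = φ(n)
|U(75)| = φ(75) = 40

|U(75) = (ℤ_75)^×| = 40


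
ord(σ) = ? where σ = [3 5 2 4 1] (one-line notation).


Cycle decomposition: (1 3 2 5)
Cycle lengths: 4
Order = lcm(4) = 4

ord(σ) = 4


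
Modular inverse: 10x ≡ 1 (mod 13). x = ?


Use the extended Euclidean algorithm to write 1 = 10·s + 13·t; then s mod 13 is the inverse.
Euclidean algorithm:
  10 = 0·13 + 10
  13 = 1·10 + 3
  10 = 3·3 + 1
  3 = 3·1 + 0
gcd(10,13) = 1
Back-substitution gives: 10·(4) + 13·(-3) = 1
So 10⁻¹ ≡ 4 ≡ 4 (mod 13)
Check: 10 × 4 = 40 ≡ 1 (mod 13) ✓

10⁻¹ ≡ 4 (mod 13)


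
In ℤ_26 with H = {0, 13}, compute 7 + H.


7 + H = {7 + h (mod 26) : h ∈ H}
7+0=7, 7+13=20

7 + H = {7, 20}


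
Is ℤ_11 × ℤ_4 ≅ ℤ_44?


Comparing ℤ_11 × ℤ_4 and ℤ_44:
gcd(11,4) = 1, so ℤ_11 × ℤ_4 ≅ ℤ_44 (CRT)

Yes, ℤ_11 × ℤ_4 ≅ ℤ_44


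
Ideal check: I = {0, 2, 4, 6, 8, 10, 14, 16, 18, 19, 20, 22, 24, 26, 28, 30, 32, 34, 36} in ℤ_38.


Check ideal conditions for I = {0, 2, 4, 6, 8, 10, 14, 16, 18, 19, 20, 22, 24, 26, 28, 30, 32, 34, 36} in ℤ_38:
(1) I is an additive subgroup? No
(2) For r ∈ ℤ_38 and a ∈ I: r·a ∈ I? No  [counterexample: r=2, a=6, r·a mod 38 = 12 ∉ I]

No, I is not an ideal of ℤ_38


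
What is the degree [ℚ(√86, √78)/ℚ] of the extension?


[ℚ(√86,√78):ℚ] = [ℚ(√86,√78):ℚ(√86)]·[ℚ(√86):ℚ] = 2·2 = 4

[ℚ(√86, √78)/ℚ] = 4


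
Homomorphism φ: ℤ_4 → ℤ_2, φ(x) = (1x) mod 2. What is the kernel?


Kernel = preimage of identity
ker(φ) = {x ∈ ℤ_4 : 1x ≡ 0 (mod 2)}. Since 2 | 4, φ is well-defined. The kernel is the cyclic subgroup ⟨2⟩ of ℤ_4 (order 2), i.e. {0, 2}

ker(φ) = {0, 2}


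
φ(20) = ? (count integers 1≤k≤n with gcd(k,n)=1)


φ(n) = count of k ∈ {1,...,n} with gcd(k,n)=1
Coprimes to 20: {1, 3, 7, 9, 11, 13, 17, 19}
Count: 8

φ(20) = 8


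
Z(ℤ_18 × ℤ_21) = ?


Z(G) = {g ∈ G | gx = xg for all x ∈ G}
Direct product of abelian groups is abelian, so Z(G) = G

Z(ℤ_18 × ℤ_21) = ℤ_18 × ℤ_21


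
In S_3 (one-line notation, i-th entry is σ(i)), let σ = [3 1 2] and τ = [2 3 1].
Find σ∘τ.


σ∘τ: apply τ first, then σ
1 →τ 2 →σ 1
2 →τ 3 →σ 2
3 →τ 1 →σ 3

σ∘τ = [1 2 3]


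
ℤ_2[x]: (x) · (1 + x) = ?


Expand and collect like terms; reduce coefficients mod 2:
x^0: 0·1 = 0 ≡ 0 (mod 2)
x^1: 0·1 + 1·1 = 1 ≡ 1 (mod 2)
x^2: 1·1 = 1 ≡ 1 (mod 2)
Result: x + x^2

f · g = x + x^2


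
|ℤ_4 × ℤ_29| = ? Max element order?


|ℤ_4 × ℤ_29| = 4 × 29 = 116
Max element order = lcm(4,29) = 116
Cyclic? Yes (gcd=1)

|ℤ_4×ℤ_29| = 116, max element order = 116


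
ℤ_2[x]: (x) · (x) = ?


Expand and collect like terms; reduce coefficients mod 2:
x^0: 0·0 = 0 ≡ 0 (mod 2)
x^1: 0·1 + 1·0 = 0 ≡ 0 (mod 2)
x^2: 1·1 = 1 ≡ 1 (mod 2)
Result: x^2

f · g = x^2


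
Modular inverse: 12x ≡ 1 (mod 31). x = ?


Use the extended Euclidean algorithm to write 1 = 12·s + 31·t; then s mod 31 is the inverse.
Euclidean algorithm:
  12 = 0·31 + 12
  31 = 2·12 + 7
  12 = 1·7 + 5
  7 = 1·5 + 2
  5 = 2·2 + 1
  2 = 2·1 + 0
gcd(12,31) = 1
Back-substitution gives: 12·(13) + 31·(-5) = 1
So 12⁻¹ ≡ 13 ≡ 13 (mod 31)
Check: 12 × 13 = 156 ≡ 1 (mod 31) ✓

12⁻¹ ≡ 13 (mod 31)


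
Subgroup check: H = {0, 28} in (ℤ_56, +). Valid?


Subgroup test for H = {0, 28} in (ℤ_56, +):
(1) 0 ∈ H? Yes
(2) Closure: for all a,b ∈ H, (a+b) mod 56 ∈ H? Yes
(3) Inverses: for all a ∈ H, -a mod 56 ∈ H? Yes

Yes, H is a subgroup of ℤ_56


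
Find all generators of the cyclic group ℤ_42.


g generates ℤ_n iff gcd(g,n) = 1
Prime factors of 42: 2, 3, 7
Generators are g ∈ {1,...,41} not divisible by any of these primes.
Generators: {1, 5, 11, 13, 17, 19, 23, 25, 29, 31, 37, 41}
Number of generators = φ(42) = 12

Generators of ℤ_42 = {1, 5, 11, 13, 17, 19, 23, 25, 29, 31, 37, 41}


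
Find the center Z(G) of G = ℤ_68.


Z(G) = {g ∈ G | gx = xg for all x ∈ G}
ℤ_68 is abelian, so Z(G) = G

Z(ℤ_68) = ℤ_68


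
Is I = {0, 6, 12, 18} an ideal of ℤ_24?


Check ideal conditions for I = {0, 6, 12, 18} in ℤ_24:
(1) I is an additive subgroup? Yes
(2) For r ∈ ℤ_24 and a ∈ I: r·a ∈ I? Yes

Yes, I is an ideal of ℤ_24


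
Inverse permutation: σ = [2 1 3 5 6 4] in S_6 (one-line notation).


To find σ⁻¹, swap domain and range:
σ(1) = 2 → σ⁻¹(2) = 1
σ(2) = 1 → σ⁻¹(1) = 2
σ(3) = 3 → σ⁻¹(3) = 3
σ(4) = 5 → σ⁻¹(5) = 4
σ(5) = 6 → σ⁻¹(6) = 5
σ(6) = 4 → σ⁻¹(4) = 6

σ⁻¹ = [2 1 3 6 4 5]


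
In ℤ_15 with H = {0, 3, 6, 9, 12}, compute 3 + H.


3 + H = {3 + h (mod 15) : h ∈ H}
3+0=3, 3+3=6, 3+6=9, 3+9=12, 3+12=0
3 + H = {0, 3, 6, 9, 12} = 0 + H

3 + H = {0, 3, 6, 9, 12}


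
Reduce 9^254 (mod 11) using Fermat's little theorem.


Fermat's little theorem: if p is prime and gcd(a,p)=1, then a^(p-1) ≡ 1 (mod p)
p = 11 is prime, gcd(9,11) = 1
Reduce exponent: 254 mod 10 = 4
So 9^254 ≡ 9^4 (mod 11)
9^4 mod 11 = 5

9^254 ≡ 5 (mod 11)


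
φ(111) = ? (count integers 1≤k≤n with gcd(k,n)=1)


Factor n: 111 = 3 × 37
φ(n) = n · ∏(1 - 1/p) over distinct primes p | n
φ(111) = 111 · (1 - 1/3) · (1 - 1/37) = 72

φ(111) = 72


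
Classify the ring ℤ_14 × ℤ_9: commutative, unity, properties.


Direct product ring; commutative with unity (1,1); but (1,0)·(0,1) = (0,0) gives zero divisors, so not an integral domain
Commutative: Yes
Integral domain: No
Has unity: Yes

ℤ_14 × ℤ_9: Commutative=Yes, Unity=Yes


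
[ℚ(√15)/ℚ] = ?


√15 has minimal polynomial x² - 15 (irreducible over ℚ since 15 is squarefree)

[ℚ(√15)/ℚ] = 2


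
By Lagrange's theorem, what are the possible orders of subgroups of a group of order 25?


Lagrange's theorem: |H| divides |G|
|G| = 25
Divisors of 25: 1, 5, 25

Possible subgroup orders: {1, 5, 25}


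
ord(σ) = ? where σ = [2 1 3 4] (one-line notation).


Cycle decomposition: (1 2)
Cycle lengths: 2
Order = lcm(2) = 2

ord(σ) = 2


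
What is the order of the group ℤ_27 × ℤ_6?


|A × B| = |A| · |B|
|ℤ_27 × ℤ_6| = 27 × 6 = 162

|ℤ_27 × ℤ_6| = 162


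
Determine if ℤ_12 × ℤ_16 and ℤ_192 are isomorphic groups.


Comparing ℤ_12 × ℤ_16 and ℤ_192:
gcd(12,16) = 4 ≠ 1. Max element order in ℤ_12×ℤ_16 is lcm(12,16) = 48 < 192, so it has no element of order 192

No, ℤ_12 × ℤ_16 ≇ ℤ_192


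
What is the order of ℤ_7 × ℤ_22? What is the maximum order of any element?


|ℤ_7 × ℤ_22| = 7 × 22 = 154
Max element order = lcm(7,22) = 154
Cyclic? Yes (gcd=1)

|ℤ_7×ℤ_22| = 154, max element order = 154


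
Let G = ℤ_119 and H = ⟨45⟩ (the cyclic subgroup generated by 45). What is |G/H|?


|⟨45⟩| = n / gcd(45, 119) = 119 / 1 = 119
H is normal (ℤ_119 is abelian).
|G/H| = |G| / |H| = 119 / 119 = 1

|G/H| = 1


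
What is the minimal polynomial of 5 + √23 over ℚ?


Let α = 5 + √23. Then α - 5 = √23, so (α - 5)² = 23, giving α² - 10α + 2 = 0. Degree 2 and α ∉ ℚ, so this is the minimal polynomial.

Minimal polynomial: x² - 10x + 2


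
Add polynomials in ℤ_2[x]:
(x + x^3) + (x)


Add coefficients mod 2:
x^0: 0 + 0 = 0 (mod 2)
x^1: 1 + 1 = 0 (mod 2)
x^2: 0 + 0 = 0 (mod 2)
x^3: 1 + 0 = 1 (mod 2)
Result: x^3

f + g = x^3


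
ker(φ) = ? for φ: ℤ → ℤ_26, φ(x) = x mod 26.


Kernel = preimage of identity
ker(φ) = {x ∈ ℤ : x ≡ 0 (mod 26)} = 26ℤ = {0, ±26, ±52, ...}

ker(φ) = 26ℤ


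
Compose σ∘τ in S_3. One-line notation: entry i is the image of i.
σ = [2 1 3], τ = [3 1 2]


σ∘τ: apply τ first, then σ
1 →τ 3 →σ 3
2 →τ 1 →σ 2
3 →τ 2 →σ 1

σ∘τ = [3 2 1]


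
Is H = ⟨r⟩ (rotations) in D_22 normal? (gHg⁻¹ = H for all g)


H = ⟨r⟩ (rotations) in D_22
The rotation subgroup ⟨r⟩ has index 2 in D_22, so it is normal

Yes, normal subgroup


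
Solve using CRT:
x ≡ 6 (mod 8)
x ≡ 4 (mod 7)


m₁ = 8, m₂ = 7, gcd = 1, so CRT applies. M = m₁·m₂ = 56
Let M₁ = M/m₁ = 7, M₂ = M/m₂ = 8
Find y₁ ≡ M₁⁻¹ (mod m₁): 7⁻¹ ≡ 7 (mod 8)
Find y₂ ≡ M₂⁻¹ (mod m₂): 8⁻¹ ≡ 1 (mod 7)
x = a₁·M₁·y₁ + a₂·M₂·y₂ = 6·7·7 + 4·8·1 = 326
Reduce mod 56: x ≡ 46
Check: 46 mod 8 = 6 ✓, 46 mod 7 = 4 ✓

x ≡ 46 (mod 56)


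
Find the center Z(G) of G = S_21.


Z(G) = {g ∈ G | gx = xg for all x ∈ G}
S_n is non-abelian for n ≥ 3; Z(S_21) is trivial

Z(S_21) = {e}


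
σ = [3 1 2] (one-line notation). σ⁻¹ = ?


To find σ⁻¹, swap domain and range:
σ(1) = 3 → σ⁻¹(3) = 1
σ(2) = 1 → σ⁻¹(1) = 2
σ(3) = 2 → σ⁻¹(2) = 3

σ⁻¹ = [2 3 1]


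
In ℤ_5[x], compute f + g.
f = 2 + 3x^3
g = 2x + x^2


Add coefficients mod 5:
x^0: 2 + 0 = 2 (mod 5)
x^1: 0 + 2 = 2 (mod 5)
x^2: 0 + 1 = 1 (mod 5)
x^3: 3 + 0 = 3 (mod 5)
Result: 2 + 2x + x^2 + 3x^3

f + g = 2 + 2x + x^2 + 3x^3


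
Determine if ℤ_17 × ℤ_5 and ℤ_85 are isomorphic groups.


Comparing ℤ_17 × ℤ_5 and ℤ_85:
gcd(17,5) = 1, so ℤ_17 × ℤ_5 ≅ ℤ_85 (CRT)

Yes, ℤ_17 × ℤ_5 ≅ ℤ_85


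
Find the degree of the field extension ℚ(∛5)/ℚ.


∛5 has minimal polynomial x³ - 5 (irreducible over ℚ since 5 is not a perfect cube)

[ℚ(∛5)/ℚ] = 3


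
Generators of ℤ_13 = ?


g generates ℤ_n iff gcd(g,n) = 1
Checking each g ∈ {1,...,12}:
gcd(1,13) = 1
gcd(2,13) = 1
gcd(3,13) = 1
gcd(4,13) = 1
gcd(5,13) = 1
gcd(6,13) = 1
gcd(7,13) = 1
gcd(8,13) = 1
gcd(9,13) = 1
gcd(10,13) = 1
gcd(11,13) = 1
gcd(12,13) = 1
Generators: {1, 2, 3, 4, 5, 6, 7, 8, 9, 10, 11, 12}
Number of generators = φ(13) = 12

Generators of ℤ_13 = {1, 2, 3, 4, 5, 6, 7, 8, 9, 10, 11, 12}


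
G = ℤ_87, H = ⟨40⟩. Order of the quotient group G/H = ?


|⟨40⟩| = n / gcd(40, 87) = 87 / 1 = 87
H is normal (ℤ_87 is abelian).
|G/H| = |G| / |H| = 87 / 87 = 1

|G/H| = 1


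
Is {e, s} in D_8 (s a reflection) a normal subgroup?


H = {e, s} in D_8 (s a reflection)
r·s·r⁻¹ = sr⁻² ≠ s for n ≥ 3, so {e, s} is not closed under conjugation

No, not a normal subgroup


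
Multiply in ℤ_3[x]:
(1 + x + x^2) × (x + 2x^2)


Expand and collect like terms; reduce coefficients mod 3:
x^0: 1·0 = 0 ≡ 0 (mod 3)
x^1: 1·1 + 1·0 = 1 ≡ 1 (mod 3)
x^2: 1·2 + 1·1 + 1·0 = 3 ≡ 0 (mod 3)
x^3: 1·2 + 1·1 = 3 ≡ 0 (mod 3)
x^4: 1·2 = 2 ≡ 2 (mod 3)
Result: x + 2x^4

f · g = x + 2x^4


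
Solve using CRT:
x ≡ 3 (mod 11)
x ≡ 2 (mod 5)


m₁ = 11, m₂ = 5, gcd = 1, so CRT applies. M = m₁·m₂ = 55
Let M₁ = M/m₁ = 5, M₂ = M/m₂ = 11
Find y₁ ≡ M₁⁻¹ (mod m₁): 5⁻¹ ≡ 9 (mod 11)
Find y₂ ≡ M₂⁻¹ (mod m₂): 11⁻¹ ≡ 1 (mod 5)
x = a₁·M₁·y₁ + a₂·M₂·y₂ = 3·5·9 + 2·11·1 = 157
Reduce mod 55: x ≡ 47
Check: 47 mod 11 = 3 ✓, 47 mod 5 = 2 ✓

x ≡ 47 (mod 55)


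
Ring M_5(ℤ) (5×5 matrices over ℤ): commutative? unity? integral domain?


Matrix multiplication is non-commutative for n ≥ 2; the identity matrix I is the unity; singular matrices give zero divisors, so not an integral domain
Commutative: No
Integral domain: No
Has unity: Yes

M_5(ℤ) (5×5 matrices over ℤ): Commutative=No, Unity=Yes


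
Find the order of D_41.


|D_n| = 2n (n rotations and n reflections)
|D_41| = 2×41 = 82

|D_41| = 82


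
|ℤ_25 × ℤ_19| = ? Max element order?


|ℤ_25 × ℤ_19| = 25 × 19 = 475
Max element order = lcm(25,19) = 475
Cyclic? Yes (gcd=1)

|ℤ_25×ℤ_19| = 475, max element order = 475


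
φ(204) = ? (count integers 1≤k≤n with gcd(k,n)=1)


Factor n: 204 = 2^2 × 3 × 17
φ(n) = n · ∏(1 - 1/p) over distinct primes p | n
φ(204) = 204 · (1 - 1/2) · (1 - 1/3) · (1 - 1/17) = 64

φ(204) = 64


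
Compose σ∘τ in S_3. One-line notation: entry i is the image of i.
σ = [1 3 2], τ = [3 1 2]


σ∘τ: apply τ first, then σ
1 →τ 3 →σ 2
2 →τ 1 →σ 1
3 →τ 2 →σ 3

σ∘τ = [2 1 3]


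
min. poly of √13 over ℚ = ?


√13 satisfies x² - 13 = 0, irreducible over ℚ since 13 is squarefree

Minimal polynomial: x² - 13


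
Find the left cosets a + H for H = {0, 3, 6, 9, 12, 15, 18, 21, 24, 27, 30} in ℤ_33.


H = {0, 3, 6, 9, 12, 15, 18, 21, 24, 27, 30}, |H| = 11
Number of cosets = |G|/|H| = 33/11 = 3
0 + H = {0, 3, 6, 9, 12, 15, 18, 21, 24, 27, 30}
1 + H = {1, 4, 7, 10, 13, 16, 19, 22, 25, 28, 31}
2 + H = {2, 5, 8, 11, 14, 17, 20, 23, 26, 29, 32}

Cosets: 0+H={0,3,6,9,12,15,18,21,24,27,30}; 1+H={1,4,7,10,13,16,19,22,25,28,31}; 2+H={2,5,8,11,14,17,20,23,26,29,32}


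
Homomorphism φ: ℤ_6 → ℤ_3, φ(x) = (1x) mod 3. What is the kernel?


Kernel = preimage of identity
ker(φ) = {x ∈ ℤ_6 : 1x ≡ 0 (mod 3)}. Since 3 | 6, φ is well-defined. The kernel is the cyclic subgroup ⟨3⟩ of ℤ_6 (order 2), i.e. {0, 3}

ker(φ) = {0, 3}


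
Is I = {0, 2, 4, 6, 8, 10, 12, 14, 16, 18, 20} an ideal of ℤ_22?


Check ideal conditions for I = {0, 2, 4, 6, 8, 10, 12, 14, 16, 18, 20} in ℤ_22:
(1) I is an additive subgroup? Yes
(2) For r ∈ ℤ_22 and a ∈ I: r·a ∈ I? Yes

Yes, I is an ideal of ℤ_22


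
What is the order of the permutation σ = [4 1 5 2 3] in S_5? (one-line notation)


Cycle decomposition: (1 4 2) (3 5)
Cycle lengths: 3, 2
Order = lcm(3, 2) = 6

ord(σ) = 6


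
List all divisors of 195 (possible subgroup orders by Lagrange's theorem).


Lagrange's theorem: |H| divides |G|
|G| = 195
Divisors of 195: 1, 3, 5, 13, 15, 39, 65, 195

Possible subgroup orders: {1, 3, 5, 13, 15, 39, 65, 195}


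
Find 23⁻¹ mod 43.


Use the extended Euclidean algorithm to write 1 = 23·s + 43·t; then s mod 43 is the inverse.
Euclidean algorithm:
  23 = 0·43 + 23
  43 = 1·23 + 20
  23 = 1·20 + 3
  20 = 6·3 + 2
  3 = 1·2 + 1
  2 = 2·1 + 0
gcd(23,43) = 1
Back-substitution gives: 23·(15) + 43·(-8) = 1
So 23⁻¹ ≡ 15 ≡ 15 (mod 43)
Check: 23 × 15 = 345 ≡ 1 (mod 43) ✓

23⁻¹ ≡ 15 (mod 43)


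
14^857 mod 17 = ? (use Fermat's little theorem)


Fermat's little theorem: if p is prime and gcd(a,p)=1, then a^(p-1) ≡ 1 (mod p)
p = 17 is prime, gcd(14,17) = 1
Reduce exponent: 857 mod 16 = 9
So 14^857 ≡ 14^9 (mod 17)
14^9 mod 17 = 3

14^857 ≡ 3 (mod 17)


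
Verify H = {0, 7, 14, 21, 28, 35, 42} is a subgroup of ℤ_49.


Subgroup test for H = {0, 7, 14, 21, 28, 35, 42} in (ℤ_49, +):
(1) 0 ∈ H? Yes
(2) Closure: for all a,b ∈ H, (a+b) mod 49 ∈ H? Yes
(3) Inverses: for all a ∈ H, -a mod 49 ∈ H? Yes

Yes, H is a subgroup of ℤ_49


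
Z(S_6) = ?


Z(G) = {g ∈ G | gx = xg for all x ∈ G}
S_n is non-abelian for n ≥ 3; Z(S_6) is trivial

Z(S_6) = {e}


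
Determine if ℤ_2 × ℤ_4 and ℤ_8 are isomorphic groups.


Comparing ℤ_2 × ℤ_4 and ℤ_8:
gcd(2,4) = 2 ≠ 1. Max element order in ℤ_2×ℤ_4 is lcm(2,4) = 4 < 8, so it has no element of order 8

No, ℤ_2 × ℤ_4 ≇ ℤ_8


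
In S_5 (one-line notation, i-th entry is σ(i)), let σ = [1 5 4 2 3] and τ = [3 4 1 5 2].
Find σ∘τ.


σ∘τ: apply τ first, then σ
1 →τ 3 →σ 4
2 →τ 4 →σ 2
3 →τ 1 →σ 1
4 →τ 5 →σ 3
5 →τ 2 →σ 5

σ∘τ = [4 2 1 3 5]


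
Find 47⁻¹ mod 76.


Use the extended Euclidean algorithm to write 1 = 47·s + 76·t; then s mod 76 is the inverse.
Euclidean algorithm:
  47 = 0·76 + 47
  76 = 1·47 + 29
  47 = 1·29 + 18
  29 = 1·18 + 11
  18 = 1·11 + 7
  11 = 1·7 + 4
  7 = 1·4 + 3
  4 = 1·3 + 1
  3 = 3·1 + 0
gcd(47,76) = 1
Back-substitution gives: 47·(-21) + 76·(13) = 1
So 47⁻¹ ≡ -21 ≡ 55 (mod 76)
Check: 47 × 55 = 2585 ≡ 1 (mod 76) ✓

47⁻¹ ≡ 55 (mod 76)


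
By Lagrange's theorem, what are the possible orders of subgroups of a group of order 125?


Lagrange's theorem: |H| divides |G|
|G| = 125
Divisors of 125: 1, 5, 25, 125

Possible subgroup orders: {1, 5, 25, 125}


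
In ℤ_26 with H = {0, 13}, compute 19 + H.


19 + H = {19 + h (mod 26) : h ∈ H}
19+0=19, 19+13=6
19 + H = {6, 19} = 6 + H

19 + H = {6, 19}


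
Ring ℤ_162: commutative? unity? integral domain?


ℤ_162 is a commutative ring with unity 1; 162 = 2×81 is composite, so 2·81 ≡ 0 gives zero divisors (not an integral domain)
Commutative: Yes
Integral domain: No
Has unity: Yes

ℤ_162: Commutative=Yes, Unity=Yes


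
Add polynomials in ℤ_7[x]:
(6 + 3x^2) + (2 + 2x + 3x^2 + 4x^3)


Add coefficients mod 7:
x^0: 6 + 2 = 1 (mod 7)
x^1: 0 + 2 = 2 (mod 7)
x^2: 3 + 3 = 6 (mod 7)
x^3: 0 + 4 = 4 (mod 7)
Result: 1 + 2x + 6x^2 + 4x^3

f + g = 1 + 2x + 6x^2 + 4x^3


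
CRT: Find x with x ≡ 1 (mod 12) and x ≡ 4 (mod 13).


m₁ = 12, m₂ = 13, gcd = 1, so CRT applies. M = m₁·m₂ = 156
Let M₁ = M/m₁ = 13, M₂ = M/m₂ = 12
Find y₁ ≡ M₁⁻¹ (mod m₁): 13⁻¹ ≡ 1 (mod 12)
Find y₂ ≡ M₂⁻¹ (mod m₂): 12⁻¹ ≡ 12 (mod 13)
x = a₁·M₁·y₁ + a₂·M₂·y₂ = 1·13·1 + 4·12·12 = 589
Reduce mod 156: x ≡ 121
Check: 121 mod 12 = 1 ✓, 121 mod 13 = 4 ✓

x ≡ 121 (mod 156)


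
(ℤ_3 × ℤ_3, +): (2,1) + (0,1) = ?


Operation: componentwise addition mod (3, 3)
(2,1) + (0,1) = ((a₁+b₁) mod 3, (a₂+b₂) mod 3) with a = (2,1), b = (0,1)

(2,1) + (0,1) = (2,2)


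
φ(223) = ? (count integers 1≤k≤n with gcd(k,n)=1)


Factor n: 223 = 223
φ(n) = n · ∏(1 - 1/p) over distinct primes p | n
φ(223) = 223 · (1 - 1/223) = 222

φ(223) = 222


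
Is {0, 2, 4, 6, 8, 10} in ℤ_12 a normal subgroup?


H = {0, 2, 4, 6, 8, 10} in ℤ_12
ℤ_12 is abelian; every subgroup of an abelian group is normal

Yes, normal subgroup


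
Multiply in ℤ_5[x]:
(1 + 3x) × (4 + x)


Expand and collect like terms; reduce coefficients mod 5:
x^0: 1·4 = 4 ≡ 4 (mod 5)
x^1: 1·1 + 3·4 = 13 ≡ 3 (mod 5)
x^2: 3·1 = 3 ≡ 3 (mod 5)
Result: 4 + 3x + 3x^2

f · g = 4 + 3x + 3x^2


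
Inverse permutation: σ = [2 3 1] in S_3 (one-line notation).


To find σ⁻¹, swap domain and range:
σ(1) = 2 → σ⁻¹(2) = 1
σ(2) = 3 → σ⁻¹(3) = 2
σ(3) = 1 → σ⁻¹(1) = 3

σ⁻¹ = [3 1 2]


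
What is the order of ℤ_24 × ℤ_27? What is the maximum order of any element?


|ℤ_24 × ℤ_27| = 24 × 27 = 648
Max element order = lcm(24,27) = 216
Cyclic? No (gcd=3)

|ℤ_24×ℤ_27| = 648, max element order = 216


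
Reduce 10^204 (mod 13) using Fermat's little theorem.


Fermat's little theorem: if p is prime and gcd(a,p)=1, then a^(p-1) ≡ 1 (mod p)
p = 13 is prime, gcd(10,13) = 1
Reduce exponent: 204 mod 12 = 0
So 10^204 ≡ 10^0 (mod 13)
10^0 = 1

10^204 ≡ 1 (mod 13)


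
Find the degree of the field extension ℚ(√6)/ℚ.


√6 has minimal polynomial x² - 6 (irreducible over ℚ since 6 is squarefree)

[ℚ(√6)/ℚ] = 2


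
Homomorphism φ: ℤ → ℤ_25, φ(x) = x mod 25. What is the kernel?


Kernel = preimage of identity
ker(φ) = {x ∈ ℤ : x ≡ 0 (mod 25)} = 25ℤ = {0, ±25, ±50, ...}

ker(φ) = 25ℤ


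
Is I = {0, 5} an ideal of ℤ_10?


Check ideal conditions for I = {0, 5} in ℤ_10:
(1) I is an additive subgroup? Yes
(2) For r ∈ ℤ_10 and a ∈ I: r·a ∈ I? Yes

Yes, I is an ideal of ℤ_10


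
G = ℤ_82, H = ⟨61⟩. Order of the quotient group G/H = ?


|⟨61⟩| = n / gcd(61, 82) = 82 / 1 = 82
H is normal (ℤ_82 is abelian).
|G/H| = |G| / |H| = 82 / 82 = 1

|G/H| = 1


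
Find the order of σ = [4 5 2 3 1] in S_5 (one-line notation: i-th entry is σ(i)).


Cycle decomposition: (1 4 3 2 5)
Cycle lengths: 5
Order = lcm(5) = 5

ord(σ) = 5


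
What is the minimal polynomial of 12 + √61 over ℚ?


Let α = 12 + √61. Then α - 12 = √61, so (α - 12)² = 61, giving α² - 24α + 83 = 0. Degree 2 and α ∉ ℚ, so this is the minimal polynomial.

Minimal polynomial: x² - 24x + 83


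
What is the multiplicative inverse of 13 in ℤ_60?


Use the extended Euclidean algorithm to write 1 = 13·s + 60·t; then s mod 60 is the inverse.
Euclidean algorithm:
  13 = 0·60 + 13
  60 = 4·13 + 8
  13 = 1·8 + 5
  8 = 1·5 + 3
  5 = 1·3 + 2
  3 = 1·2 + 1
  2 = 2·1 + 0
gcd(13,60) = 1
Back-substitution gives: 13·(-23) + 60·(5) = 1
So 13⁻¹ ≡ -23 ≡ 37 (mod 60)
Check: 13 × 37 = 481 ≡ 1 (mod 60) ✓

13⁻¹ ≡ 37 (mod 60)


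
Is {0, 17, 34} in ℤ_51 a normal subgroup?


H = {0, 17, 34} in ℤ_51
ℤ_51 is abelian; every subgroup of an abelian group is normal

Yes, normal subgroup


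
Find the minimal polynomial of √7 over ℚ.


√7 satisfies x² - 7 = 0, irreducible over ℚ since 7 is squarefree

Minimal polynomial: x² - 7


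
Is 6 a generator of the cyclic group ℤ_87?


g generates ℤ_n iff gcd(g, n) = 1
gcd(6, 87) = 3
Since gcd = 3 ≠ 1, ⟨6⟩ has order 29 < 87, so 6 is not a generator.

No, 6 does not generate ℤ_87


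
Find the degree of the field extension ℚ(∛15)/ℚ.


∛15 has minimal polynomial x³ - 15 (irreducible over ℚ since 15 is not a perfect cube)

[ℚ(∛15)/ℚ] = 3


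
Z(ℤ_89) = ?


Z(G) = {g ∈ G | gx = xg for all x ∈ G}
ℤ_89 is abelian, so Z(G) = G

Z(ℤ_89) = ℤ_89


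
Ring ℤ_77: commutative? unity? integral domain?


ℤ_77 is a commutative ring with unity 1; 77 = 7×11 is composite, so 7·11 ≡ 0 gives zero divisors (not an integral domain)
Commutative: Yes
Integral domain: No
Has unity: Yes

ℤ_77: Commutative=Yes, Unity=Yes


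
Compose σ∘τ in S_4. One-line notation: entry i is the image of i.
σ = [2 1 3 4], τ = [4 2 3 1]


σ∘τ: apply τ first, then σ
1 →τ 4 →σ 4
2 →τ 2 →σ 1
3 →τ 3 →σ 3
4 →τ 1 →σ 2

σ∘τ = [4 1 3 2]


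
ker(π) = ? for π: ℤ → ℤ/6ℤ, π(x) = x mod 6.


Kernel = preimage of identity
ker(π) = multiples of 6 = 6ℤ

ker(π) = 6ℤ


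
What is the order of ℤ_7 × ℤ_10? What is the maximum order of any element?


|ℤ_7 × ℤ_10| = 7 × 10 = 70
Max element order = lcm(7,10) = 70
Cyclic? Yes (gcd=1)

|ℤ_7×ℤ_10| = 70, max element order = 70


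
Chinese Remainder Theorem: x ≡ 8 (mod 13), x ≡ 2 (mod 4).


m₁ = 13, m₂ = 4, gcd = 1, so CRT applies. M = m₁·m₂ = 52
Let M₁ = M/m₁ = 4, M₂ = M/m₂ = 13
Find y₁ ≡ M₁⁻¹ (mod m₁): 4⁻¹ ≡ 10 (mod 13)
Find y₂ ≡ M₂⁻¹ (mod m₂): 13⁻¹ ≡ 1 (mod 4)
x = a₁·M₁·y₁ + a₂·M₂·y₂ = 8·4·10 + 2·13·1 = 346
Reduce mod 52: x ≡ 34
Check: 34 mod 13 = 8 ✓, 34 mod 4 = 2 ✓

x ≡ 34 (mod 52)


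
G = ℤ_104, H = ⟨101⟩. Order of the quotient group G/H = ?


|⟨101⟩| = n / gcd(101, 104) = 104 / 1 = 104
H is normal (ℤ_104 is abelian).
|G/H| = |G| / |H| = 104 / 104 = 1

|G/H| = 1


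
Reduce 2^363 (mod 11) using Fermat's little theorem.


Fermat's little theorem: if p is prime and gcd(a,p)=1, then a^(p-1) ≡ 1 (mod p)
p = 11 is prime, gcd(2,11) = 1
Reduce exponent: 363 mod 10 = 3
So 2^363 ≡ 2^3 (mod 11)
2^3 mod 11 = 8

2^363 ≡ 8 (mod 11)


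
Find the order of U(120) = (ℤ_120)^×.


U(n) is the group of units mod n; |U(n)| = φ(n)
|U(120)| = φ(120) = 32

|U(120) = (ℤ_120)^×| = 32


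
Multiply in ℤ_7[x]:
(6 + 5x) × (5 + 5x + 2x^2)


Expand and collect like terms; reduce coefficients mod 7:
x^0: 6·5 = 30 ≡ 2 (mod 7)
x^1: 6·5 + 5·5 = 55 ≡ 6 (mod 7)
x^2: 6·2 + 5·5 = 37 ≡ 2 (mod 7)
x^3: 5·2 = 10 ≡ 3 (mod 7)
Result: 2 + 6x + 2x^2 + 3x^3

f · g = 2 + 6x + 2x^2 + 3x^3


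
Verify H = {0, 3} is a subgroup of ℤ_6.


Subgroup test for H = {0, 3} in (ℤ_6, +):
(1) 0 ∈ H? Yes
(2) Closure: for all a,b ∈ H, (a+b) mod 6 ∈ H? Yes
(3) Inverses: for all a ∈ H, -a mod 6 ∈ H? Yes

Yes, H is a subgroup of ℤ_6


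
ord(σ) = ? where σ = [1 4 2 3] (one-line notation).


Cycle decomposition: (2 4 3)
Cycle lengths: 3
Order = lcm(3) = 3

ord(σ) = 3
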